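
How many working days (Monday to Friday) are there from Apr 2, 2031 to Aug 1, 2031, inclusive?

88 weekdays

Apr 2, 2031 is a Wednesday.
From Apr 2, 2031 to Aug 1, 2031 is 122 days inclusive.
122 = 7 × 17 + 3, so there are 17 full weeks plus 3 extra days.
Each full week contributes 5 weekdays (Mon–Fri): 17 × 5 = 85.
The 3 extra days are Wed, Thu, Fri — 3 of them qualify.
Total: 85 + 3 = 88.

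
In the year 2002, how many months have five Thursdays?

A month has five Thursdays exactly when Thursday falls within its first (length − 28) days.
Jan: 31 days, starts Tue → 5 of Tue, Wed, Thu ✓
Feb: 28 days, starts Fri → 5 of (none)
Mar: 31 days, starts Fri → 5 of Fri, Sat, Sun
Apr: 30 days, starts Mon → 5 of Mon, Tue
May: 31 days, starts Wed → 5 of Wed, Thu, Fri ✓
Jun: 30 days, starts Sat → 5 of Sat, Sun
Jul: 31 days, starts Mon → 5 of Mon, Tue, Wed
Aug: 31 days, starts Thu → 5 of Thu, Fri, Sat ✓
Sep: 30 days, starts Sun → 5 of Sun, Mon
Oct: 31 days, starts Tue → 5 of Tue, Wed, Thu ✓
Nov: 30 days, starts Fri → 5 of Fri, Sat
Dec: 31 days, starts Sun → 5 of Sun, Mon, Tue
Months with five Thursdays: Jan, May, Aug, Oct.

4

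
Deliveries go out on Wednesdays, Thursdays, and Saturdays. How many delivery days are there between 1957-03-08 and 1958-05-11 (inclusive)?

1957-03-08 is a Friday.
The range spans 430 days (inclusive of both endpoints).
430 = 7 × 61 + 3, so there are 61 full weeks plus 3 extra days.
Each full week contributes 3 days from the set (Wed, Thu, Sat): 61 × 3 = 183.
The 3 extra days are Friday, Saturday, Sunday — 1 of them qualifies.
Total: 183 + 1 = 184.

184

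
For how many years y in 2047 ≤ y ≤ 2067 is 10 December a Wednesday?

3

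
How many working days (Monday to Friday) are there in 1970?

1 January 1970 is a Thursday.
From 1 January 1970 to 31 December 1970 is 365 days inclusive.
365 = 7 × 52 + 1, so there are 52 full weeks plus 1 extra day.
Each full week contributes 5 weekdays (Mon–Fri): 52 × 5 = 260.
The 1 extra day is Thursday — 1 of them qualifies.
Total: 260 + 1 = 261.

261 weekdays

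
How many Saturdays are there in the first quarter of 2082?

1 January 2082 is a Thursday.
The range spans 90 days (inclusive of both endpoints).
90 = 7 × 12 + 6, so there are 12 full weeks plus 6 extra days.
Each full week contributes one Saturday: 12 so far.
The 6 extra days are Thu, Fri, Sat, Sun, Mon, Tue — 1 of them qualifies.
Total: 12 + 1 = 13.

13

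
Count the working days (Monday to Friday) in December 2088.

23

2088-12-01 is a Wednesday.
That's 31 days from start to end, counting both.
31 = 7 × 4 + 3, so there are 4 full weeks plus 3 extra days.
Each full week contributes 5 weekdays (Mon–Fri): 4 × 5 = 20.
The 3 extra days are Wed, Thu, Fri — 3 of them qualify.
Total: 20 + 3 = 23.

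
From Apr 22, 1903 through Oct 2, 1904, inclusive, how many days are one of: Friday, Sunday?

152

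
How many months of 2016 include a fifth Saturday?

5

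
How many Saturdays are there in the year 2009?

January 1, 2009 is a Thursday.
From January 1, 2009 to December 31, 2009 is 365 days inclusive.
365 = 7 × 52 + 1, so there are 52 full weeks plus 1 extra day.
Each full week contributes one Saturday: 52 so far.
The 1 extra day is Thursday — none qualify.
Total: 52 + 0 = 52.

52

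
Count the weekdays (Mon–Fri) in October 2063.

October 1, 2063 is a Monday.
From October 1, 2063 to October 31, 2063 is 31 days inclusive.
31 = 7 × 4 + 3, so there are 4 full weeks plus 3 extra days.
Each full week contributes 5 weekdays (Mon–Fri): 4 × 5 = 20.
The 3 extra days are Monday, Tuesday, Wednesday — 3 of them qualify.
Total: 20 + 3 = 23.

23 weekdays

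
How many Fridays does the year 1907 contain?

52

1907-01-01 is a Tuesday.
That's 365 days from start to end, counting both.
365 = 7 × 52 + 1, so there are 52 full weeks plus 1 extra day.
Each full week contributes one Friday: 52 so far.
The 1 extra day is Tuesday — none qualify.
Total: 52 + 0 = 52.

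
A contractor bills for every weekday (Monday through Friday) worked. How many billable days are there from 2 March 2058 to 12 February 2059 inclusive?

2 March 2058 is a Saturday.
From 2 March 2058 to 12 February 2059 is 348 days inclusive.
348 = 7 × 49 + 5, so there are 49 full weeks plus 5 extra days.
Each full week contributes 5 weekdays (Mon–Fri): 49 × 5 = 245.
The 5 extra days are Sat, Sun, Mon, Tue, Wed — 3 of them qualify.
Total: 245 + 3 = 248.

248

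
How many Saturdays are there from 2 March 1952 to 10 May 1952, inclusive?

10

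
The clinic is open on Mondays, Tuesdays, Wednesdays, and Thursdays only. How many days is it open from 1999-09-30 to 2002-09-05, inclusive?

613

1999-09-30 is a Thursday.
That's 1072 days from start to end, counting both.
1072 = 7 × 153 + 1, so there are 153 full weeks plus 1 extra day.
Each full week contributes 4 days from the set (Mon, Tue, Wed, Thu): 153 × 4 = 612.
The 1 extra day is Thu — 1 of them qualifies.
Total: 612 + 1 = 613.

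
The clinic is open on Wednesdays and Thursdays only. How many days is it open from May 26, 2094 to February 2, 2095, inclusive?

73

May 26, 2094 is a Wednesday.
From May 26, 2094 to February 2, 2095 is 253 days inclusive.
253 = 7 × 36 + 1, so there are 36 full weeks plus 1 extra day.
Each full week contributes 2 days from the set (Wed, Thu): 36 × 2 = 72.
The 1 extra day is Wednesday — 1 of them qualifies.
Total: 72 + 1 = 73.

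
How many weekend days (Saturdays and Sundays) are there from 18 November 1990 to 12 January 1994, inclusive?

18 November 1990 is a Sunday.
The range spans 1152 days (inclusive of both endpoints).
1152 = 7 × 164 + 4, so there are 164 full weeks plus 4 extra days.
Each full week contributes 2 weekend days (Sat, Sun): 164 × 2 = 328.
The 4 extra days are Sun, Mon, Tue, Wed — 1 of them qualifies.
Total: 328 + 1 = 329.

329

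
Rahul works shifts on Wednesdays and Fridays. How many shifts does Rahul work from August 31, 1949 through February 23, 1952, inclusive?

August 31, 1949 is a Wednesday.
From August 31, 1949 to February 23, 1952 is 907 days inclusive.
907 = 7 × 129 + 4, so there are 129 full weeks plus 4 extra days.
Each full week contributes 2 days from the set (Wed, Fri): 129 × 2 = 258.
The 4 extra days are Wed, Thu, Fri, Sat — 2 of them qualify.
Total: 258 + 2 = 260.

260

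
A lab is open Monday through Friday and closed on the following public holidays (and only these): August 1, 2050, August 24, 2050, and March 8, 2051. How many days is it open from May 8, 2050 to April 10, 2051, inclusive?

238

May 8, 2050 is a Sunday.
The range spans 338 days (inclusive of both endpoints).
338 = 7 × 48 + 2, so there are 48 full weeks plus 2 extra days.
Each full week contributes 5 weekdays (Mon–Fri): 48 × 5 = 240.
The 2 extra days are Sunday, Monday — 1 of them qualifies.
Total: 240 + 1 = 241.
Holidays: August 1, 2050 (Mon); August 24, 2050 (Wed); March 8, 2051 (Wed).
All 3 holidays fall on weekdays, so subtract 3.
Business days: 241 − 3 = 238.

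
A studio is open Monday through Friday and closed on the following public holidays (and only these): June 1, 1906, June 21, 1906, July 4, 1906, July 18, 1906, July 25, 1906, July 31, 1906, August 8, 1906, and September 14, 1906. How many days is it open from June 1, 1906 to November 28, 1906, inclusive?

121

June 1, 1906 is a Friday.
The range spans 181 days (inclusive of both endpoints).
181 = 7 × 25 + 6, so there are 25 full weeks plus 6 extra days.
Each full week contributes 5 weekdays (Mon–Fri): 25 × 5 = 125.
The 6 extra days are Fri, Sat, Sun, Mon, Tue, Wed — 4 of them qualify.
Total: 125 + 4 = 129.
Holidays: June 1, 1906 (Fri); June 21, 1906 (Thu); July 4, 1906 (Wed); July 18, 1906 (Wed); July 25, 1906 (Wed); July 31, 1906 (Tue); August 8, 1906 (Wed); September 14, 1906 (Fri).
All 8 holidays fall on weekdays, so subtract 8.
Business days: 129 − 8 = 121.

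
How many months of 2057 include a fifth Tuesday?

4

A month has five Tuesdays exactly when Tuesday falls within its first (length − 28) days.
Jan: 31 days, starts Mon → 5 of Mon, Tue, Wed ✓
Feb: 28 days, starts Thu → 5 of (none)
Mar: 31 days, starts Thu → 5 of Thu, Fri, Sat
Apr: 30 days, starts Sun → 5 of Sun, Mon
May: 31 days, starts Tue → 5 of Tue, Wed, Thu ✓
Jun: 30 days, starts Fri → 5 of Fri, Sat
Jul: 31 days, starts Sun → 5 of Sun, Mon, Tue ✓
Aug: 31 days, starts Wed → 5 of Wed, Thu, Fri
Sep: 30 days, starts Sat → 5 of Sat, Sun
Oct: 31 days, starts Mon → 5 of Mon, Tue, Wed ✓
Nov: 30 days, starts Thu → 5 of Thu, Fri
Dec: 31 days, starts Sat → 5 of Sat, Sun, Mon
Months with five Tuesdays: Jan, May, Jul, Oct.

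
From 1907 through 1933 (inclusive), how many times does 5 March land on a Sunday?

Day of week of March 5 in each year:
1907: Tue, 1908: Thu, 1909: Fri, 1910: Sat, 1911: Sun ✓, 1912: Tue, 1913: Wed, 1914: Thu, 1915: Fri, 1916: Sun ✓, 1917: Mon, 1918: Tue, 1919: Wed, 1920: Fri, 1921: Sat, 1922: Sun ✓, 1923: Mon, 1924: Wed, 1925: Thu, 1926: Fri, 1927: Sat, 1928: Mon, 1929: Tue, 1930: Wed, 1931: Thu, 1932: Sat, 1933: Sun ✓
Sundays: 1911, 1916, 1922, 1933.

4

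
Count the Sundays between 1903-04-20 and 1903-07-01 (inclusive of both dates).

1903-04-20 is a Monday.
The range spans 73 days (inclusive of both endpoints).
73 = 7 × 10 + 3, so there are 10 full weeks plus 3 extra days.
Each full week contributes one Sunday: 10 so far.
The 3 extra days are Monday, Tuesday, Wednesday — none qualify.
Total: 10 + 0 = 10.

10 Sundays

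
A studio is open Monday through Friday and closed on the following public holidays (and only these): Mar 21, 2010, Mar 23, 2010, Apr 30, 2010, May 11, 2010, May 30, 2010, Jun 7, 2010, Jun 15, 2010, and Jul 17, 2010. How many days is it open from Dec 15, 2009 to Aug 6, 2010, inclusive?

164 working days

Dec 15, 2009 is a Tuesday.
That's 235 days from start to end, counting both.
235 = 7 × 33 + 4, so there are 33 full weeks plus 4 extra days.
Each full week contributes 5 weekdays (Mon–Fri): 33 × 5 = 165.
The 4 extra days are Tuesday, Wednesday, Thursday, Friday — 4 of them qualify.
Total: 165 + 4 = 169.
Holidays: Mar 21, 2010 (Sun); Mar 23, 2010 (Tue); Apr 30, 2010 (Fri); May 11, 2010 (Tue); May 30, 2010 (Sun); Jun 7, 2010 (Mon); Jun 15, 2010 (Tue); Jul 17, 2010 (Sat).
5 of the 8 holidays fall on weekdays; the rest are weekends and were already excluded.
Business days: 169 − 5 = 164.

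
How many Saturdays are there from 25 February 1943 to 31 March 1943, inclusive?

5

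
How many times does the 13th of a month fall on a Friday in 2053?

The 13th falls on a Friday when the month's 13th has weekday Fri.
Jan 13 is Mon; Feb 13 is Thu; Mar 13 is Thu; Apr 13 is Sun; May 13 is Tue; Jun 13 is Fri ✓; Jul 13 is Sun; Aug 13 is Wed; Sep 13 is Sat; Oct 13 is Mon; Nov 13 is Thu; Dec 13 is Sat.
Friday the 13ths: Jun.

1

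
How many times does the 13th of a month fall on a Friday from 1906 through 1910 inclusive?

Friday-the-13ths by year:
1906: Apr, Jul
1907: Sep, Dec
1908: Mar, Nov
1909: Aug
1910: May

8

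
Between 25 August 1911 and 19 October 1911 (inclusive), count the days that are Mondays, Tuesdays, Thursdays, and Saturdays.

25 August 1911 is a Friday.
The range spans 56 days (inclusive of both endpoints).
56 = 7 × 8, so the span is exactly 8 full weeks.
Each full week contributes 4 days from the set (Mon, Tue, Thu, Sat): 8 × 4 = 32.
Total: 32.

32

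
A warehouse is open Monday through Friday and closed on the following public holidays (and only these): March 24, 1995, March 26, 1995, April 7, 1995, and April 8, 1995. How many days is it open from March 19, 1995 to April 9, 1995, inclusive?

13 working days

March 19, 1995 is a Sunday.
The range spans 22 days (inclusive of both endpoints).
22 = 7 × 3 + 1, so there are 3 full weeks plus 1 extra day.
Each full week contributes 5 weekdays (Mon–Fri): 3 × 5 = 15.
The 1 extra day is Sun — none qualify.
Total: 15 + 0 = 15.
Holidays: March 24, 1995 (Fri); March 26, 1995 (Sun); April 7, 1995 (Fri); April 8, 1995 (Sat).
2 of the 4 holidays fall on weekdays; the rest are weekends and were already excluded.
Business days: 15 − 2 = 13.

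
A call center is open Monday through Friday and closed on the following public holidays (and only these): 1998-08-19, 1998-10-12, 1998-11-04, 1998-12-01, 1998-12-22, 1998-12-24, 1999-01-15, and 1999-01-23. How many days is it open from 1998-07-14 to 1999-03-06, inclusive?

162 business days

1998-07-14 is a Tuesday.
That's 236 days from start to end, counting both.
236 = 7 × 33 + 5, so there are 33 full weeks plus 5 extra days.
Each full week contributes 5 weekdays (Mon–Fri): 33 × 5 = 165.
The 5 extra days are Tue, Wed, Thu, Fri, Sat — 4 of them qualify.
Total: 165 + 4 = 169.
Holidays: 1998-08-19 (Wed); 1998-10-12 (Mon); 1998-11-04 (Wed); 1998-12-01 (Tue); 1998-12-22 (Tue); 1998-12-24 (Thu); 1999-01-15 (Fri); 1999-01-23 (Sat).
7 of the 8 holidays fall on weekdays; the rest are weekends and were already excluded.
Business days: 169 − 7 = 162.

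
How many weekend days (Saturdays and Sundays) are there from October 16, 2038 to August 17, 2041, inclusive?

October 16, 2038 is a Saturday.
The range spans 1037 days (inclusive of both endpoints).
1037 = 7 × 148 + 1, so there are 148 full weeks plus 1 extra day.
Each full week contributes 2 weekend days (Sat, Sun): 148 × 2 = 296.
The 1 extra day is Sat — 1 of them qualifies.
Total: 296 + 1 = 297.

297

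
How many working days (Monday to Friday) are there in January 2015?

22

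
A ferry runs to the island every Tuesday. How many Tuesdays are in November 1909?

1909-11-01 is a Monday.
That's 30 days from start to end, counting both.
30 = 7 × 4 + 2, so there are 4 full weeks plus 2 extra days.
Each full week contributes one Tuesday: 4 so far.
The 2 extra days are Mon, Tue — 1 of them qualifies.
Total: 4 + 1 = 5.

5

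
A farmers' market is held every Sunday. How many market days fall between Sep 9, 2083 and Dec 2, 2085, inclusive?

117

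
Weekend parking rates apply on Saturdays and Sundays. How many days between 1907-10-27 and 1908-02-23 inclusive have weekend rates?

35

1907-10-27 is a Sunday.
The range spans 120 days (inclusive of both endpoints).
120 = 7 × 17 + 1, so there are 17 full weeks plus 1 extra day.
Each full week contributes 2 weekend days (Sat, Sun): 17 × 2 = 34.
The 1 extra day is Sun — 1 of them qualifies.
Total: 34 + 1 = 35.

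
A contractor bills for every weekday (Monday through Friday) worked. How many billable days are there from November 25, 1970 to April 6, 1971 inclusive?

November 25, 1970 is a Wednesday.
From November 25, 1970 to April 6, 1971 is 133 days inclusive.
133 = 7 × 19, so the span is exactly 19 full weeks.
Each full week contributes 5 weekdays (Mon–Fri): 19 × 5 = 95.

95 weekdays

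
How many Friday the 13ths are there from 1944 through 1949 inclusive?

Friday-the-13ths by year:
1944: Oct
1945: Apr, Jul
1946: Sep, Dec
1947: Jun
1948: Feb, Aug
1949: May

9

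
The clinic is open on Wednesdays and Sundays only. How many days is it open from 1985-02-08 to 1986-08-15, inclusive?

1985-02-08 is a Friday.
The range spans 554 days (inclusive of both endpoints).
554 = 7 × 79 + 1, so there are 79 full weeks plus 1 extra day.
Each full week contributes 2 days from the set (Wed, Sun): 79 × 2 = 158.
The 1 extra day is Fri — none qualify.
Total: 158 + 0 = 158.

158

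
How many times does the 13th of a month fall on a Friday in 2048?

2

The 13th falls on a Friday when the month's 13th has weekday Fri.
Jan 13 is Mon; Feb 13 is Thu; Mar 13 is Fri ✓; Apr 13 is Mon; May 13 is Wed; Jun 13 is Sat; Jul 13 is Mon; Aug 13 is Thu; Sep 13 is Sun; Oct 13 is Tue; Nov 13 is Fri ✓; Dec 13 is Sun.
Friday the 13ths: Mar, Nov.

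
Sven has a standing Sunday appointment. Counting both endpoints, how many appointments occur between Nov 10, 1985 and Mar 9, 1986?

18

Nov 10, 1985 is a Sunday.
That's 120 days from start to end, counting both.
120 = 7 × 17 + 1, so there are 17 full weeks plus 1 extra day.
Each full week contributes one Sunday: 17 so far.
The 1 extra day is Sun — 1 of them qualifies.
Total: 17 + 1 = 18.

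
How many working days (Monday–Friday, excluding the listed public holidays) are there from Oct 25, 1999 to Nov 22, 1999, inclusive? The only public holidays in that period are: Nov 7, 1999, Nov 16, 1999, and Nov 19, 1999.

19 working days

Oct 25, 1999 is a Monday.
The range spans 29 days (inclusive of both endpoints).
29 = 7 × 4 + 1, so there are 4 full weeks plus 1 extra day.
Each full week contributes 5 weekdays (Mon–Fri): 4 × 5 = 20.
The 1 extra day is Mon — 1 of them qualifies.
Total: 20 + 1 = 21.
Holidays: Nov 7, 1999 (Sun); Nov 16, 1999 (Tue); Nov 19, 1999 (Fri).
2 of the 3 holidays fall on weekdays; the rest are weekends and were already excluded.
Business days: 21 − 2 = 19.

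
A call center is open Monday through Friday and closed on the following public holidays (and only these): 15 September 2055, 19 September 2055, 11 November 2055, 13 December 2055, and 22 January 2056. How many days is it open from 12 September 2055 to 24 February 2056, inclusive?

116 working days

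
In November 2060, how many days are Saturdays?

4

1 November 2060 is a Monday.
The range spans 30 days (inclusive of both endpoints).
30 = 7 × 4 + 2, so there are 4 full weeks plus 2 extra days.
Each full week contributes one Saturday: 4 so far.
The 2 extra days are Mon, Tue — none qualify.
Total: 4 + 0 = 4.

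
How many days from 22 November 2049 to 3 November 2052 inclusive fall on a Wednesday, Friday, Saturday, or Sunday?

616

22 November 2049 is a Monday.
From 22 November 2049 to 3 November 2052 is 1078 days inclusive.
1078 = 7 × 154, so the span is exactly 154 full weeks.
Each full week contributes 4 days from the set (Wed, Fri, Sat, Sun): 154 × 4 = 616.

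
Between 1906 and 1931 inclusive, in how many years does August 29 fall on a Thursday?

Day of week of August 29 in each year:
1906: Wed, 1907: Thu ✓, 1908: Sat, 1909: Sun, 1910: Mon, 1911: Tue, 1912: Thu ✓, 1913: Fri, 1914: Sat, 1915: Sun, 1916: Tue, 1917: Wed, 1918: Thu ✓, 1919: Fri, 1920: Sun, 1921: Mon, 1922: Tue, 1923: Wed, 1924: Fri, 1925: Sat, 1926: Sun, 1927: Mon, 1928: Wed, 1929: Thu ✓, 1930: Fri, 1931: Sat
Thursdays: 1907, 1912, 1918, 1929.

4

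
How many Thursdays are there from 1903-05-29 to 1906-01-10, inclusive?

1903-05-29 is a Friday.
The range spans 958 days (inclusive of both endpoints).
958 = 7 × 136 + 6, so there are 136 full weeks plus 6 extra days.
Each full week contributes one Thursday: 136 so far.
The 6 extra days are Fri, Sat, Sun, Mon, Tue, Wed — none qualify.
Total: 136 + 0 = 136.

136 Thursdays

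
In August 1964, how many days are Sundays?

5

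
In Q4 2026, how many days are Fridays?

13

2026-10-01 is a Thursday.
The range spans 92 days (inclusive of both endpoints).
92 = 7 × 13 + 1, so there are 13 full weeks plus 1 extra day.
Each full week contributes one Friday: 13 so far.
The 1 extra day is Thu — none qualify.
Total: 13 + 0 = 13.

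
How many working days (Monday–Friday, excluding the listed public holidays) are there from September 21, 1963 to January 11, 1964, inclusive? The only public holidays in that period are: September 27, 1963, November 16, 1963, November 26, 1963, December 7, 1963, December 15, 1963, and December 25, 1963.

September 21, 1963 is a Saturday.
The range spans 113 days (inclusive of both endpoints).
113 = 7 × 16 + 1, so there are 16 full weeks plus 1 extra day.
Each full week contributes 5 weekdays (Mon–Fri): 16 × 5 = 80.
The 1 extra day is Saturday — none qualify.
Total: 80 + 0 = 80.
Holidays: September 27, 1963 (Fri); November 16, 1963 (Sat); November 26, 1963 (Tue); December 7, 1963 (Sat); December 15, 1963 (Sun); December 25, 1963 (Wed).
3 of the 6 holidays fall on weekdays; the rest are weekends and were already excluded.
Business days: 80 − 3 = 77.

77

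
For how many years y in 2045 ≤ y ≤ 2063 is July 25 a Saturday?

Day of week of July 25 in each year:
2045: Tue, 2046: Wed, 2047: Thu, 2048: Sat ✓, 2049: Sun, 2050: Mon, 2051: Tue, 2052: Thu, 2053: Fri, 2054: Sat ✓, 2055: Sun, 2056: Tue, 2057: Wed, 2058: Thu, 2059: Fri, 2060: Sun, 2061: Mon, 2062: Tue, 2063: Wed
Saturdays: 2048, 2054.

2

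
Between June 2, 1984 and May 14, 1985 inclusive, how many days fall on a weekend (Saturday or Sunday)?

100

June 2, 1984 is a Saturday.
From June 2, 1984 to May 14, 1985 is 347 days inclusive.
347 = 7 × 49 + 4, so there are 49 full weeks plus 4 extra days.
Each full week contributes 2 weekend days (Sat, Sun): 49 × 2 = 98.
The 4 extra days are Saturday, Sunday, Monday, Tuesday — 2 of them qualify.
Total: 98 + 2 = 100.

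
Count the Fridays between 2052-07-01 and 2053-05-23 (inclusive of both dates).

47

2052-07-01 is a Monday.
That's 327 days from start to end, counting both.
327 = 7 × 46 + 5, so there are 46 full weeks plus 5 extra days.
Each full week contributes one Friday: 46 so far.
The 5 extra days are Monday, Tuesday, Wednesday, Thursday, Friday — 1 of them qualifies.
Total: 46 + 1 = 47.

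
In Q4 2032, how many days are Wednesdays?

13

Oct 1, 2032 is a Friday.
From Oct 1, 2032 to Dec 31, 2032 is 92 days inclusive.
92 = 7 × 13 + 1, so there are 13 full weeks plus 1 extra day.
Each full week contributes one Wednesday: 13 so far.
The 1 extra day is Fri — none qualify.
Total: 13 + 0 = 13.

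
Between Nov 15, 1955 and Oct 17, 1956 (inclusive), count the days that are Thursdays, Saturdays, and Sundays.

Nov 15, 1955 is a Tuesday.
From Nov 15, 1955 to Oct 17, 1956 is 338 days inclusive.
338 = 7 × 48 + 2, so there are 48 full weeks plus 2 extra days.
Each full week contributes 3 days from the set (Thu, Sat, Sun): 48 × 3 = 144.
The 2 extra days are Tuesday, Wednesday — none qualify.
Total: 144 + 0 = 144.

144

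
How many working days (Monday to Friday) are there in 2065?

261

Jan 1, 2065 is a Thursday.
The range spans 365 days (inclusive of both endpoints).
365 = 7 × 52 + 1, so there are 52 full weeks plus 1 extra day.
Each full week contributes 5 weekdays (Mon–Fri): 52 × 5 = 260.
The 1 extra day is Thursday — 1 of them qualifies.
Total: 260 + 1 = 261.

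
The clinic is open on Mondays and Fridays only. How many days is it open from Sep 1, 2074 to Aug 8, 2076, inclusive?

202

Sep 1, 2074 is a Saturday.
From Sep 1, 2074 to Aug 8, 2076 is 708 days inclusive.
708 = 7 × 101 + 1, so there are 101 full weeks plus 1 extra day.
Each full week contributes 2 days from the set (Mon, Fri): 101 × 2 = 202.
The 1 extra day is Sat — none qualify.
Total: 202 + 0 = 202.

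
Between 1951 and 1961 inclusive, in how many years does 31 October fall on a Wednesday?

2

Day of week of October 31 in each year:
1951: Wed ✓, 1952: Fri, 1953: Sat, 1954: Sun, 1955: Mon, 1956: Wed ✓, 1957: Thu, 1958: Fri, 1959: Sat, 1960: Mon, 1961: Tue
Wednesdays: 1951, 1956.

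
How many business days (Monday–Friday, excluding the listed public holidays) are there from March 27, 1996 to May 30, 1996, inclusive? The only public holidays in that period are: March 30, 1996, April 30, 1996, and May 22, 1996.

March 27, 1996 is a Wednesday.
That's 65 days from start to end, counting both.
65 = 7 × 9 + 2, so there are 9 full weeks plus 2 extra days.
Each full week contributes 5 weekdays (Mon–Fri): 9 × 5 = 45.
The 2 extra days are Wed, Thu — 2 of them qualify.
Total: 45 + 2 = 47.
Holidays: March 30, 1996 (Sat); April 30, 1996 (Tue); May 22, 1996 (Wed).
2 of the 3 holidays fall on weekdays; the rest are weekends and were already excluded.
Business days: 47 − 2 = 45.

45 business days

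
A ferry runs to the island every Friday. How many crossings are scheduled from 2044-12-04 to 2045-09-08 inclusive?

40 Fridays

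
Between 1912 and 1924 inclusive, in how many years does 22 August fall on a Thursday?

Day of week of August 22 in each year:
1912: Thu ✓, 1913: Fri, 1914: Sat, 1915: Sun, 1916: Tue, 1917: Wed, 1918: Thu ✓, 1919: Fri, 1920: Sun, 1921: Mon, 1922: Tue, 1923: Wed, 1924: Fri
Thursdays: 1912, 1918.

2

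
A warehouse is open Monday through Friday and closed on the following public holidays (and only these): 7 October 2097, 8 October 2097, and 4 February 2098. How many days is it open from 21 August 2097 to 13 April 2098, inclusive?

165

21 August 2097 is a Wednesday.
From 21 August 2097 to 13 April 2098 is 236 days inclusive.
236 = 7 × 33 + 5, so there are 33 full weeks plus 5 extra days.
Each full week contributes 5 weekdays (Mon–Fri): 33 × 5 = 165.
The 5 extra days are Wed, Thu, Fri, Sat, Sun — 3 of them qualify.
Total: 165 + 3 = 168.
Holidays: 7 October 2097 (Mon); 8 October 2097 (Tue); 4 February 2098 (Tue).
All 3 holidays fall on weekdays, so subtract 3.
Business days: 168 − 3 = 165.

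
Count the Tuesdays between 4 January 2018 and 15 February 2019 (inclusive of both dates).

58

4 January 2018 is a Thursday.
From 4 January 2018 to 15 February 2019 is 408 days inclusive.
408 = 7 × 58 + 2, so there are 58 full weeks plus 2 extra days.
Each full week contributes one Tuesday: 58 so far.
The 2 extra days are Thu, Fri — none qualify.
Total: 58 + 0 = 58.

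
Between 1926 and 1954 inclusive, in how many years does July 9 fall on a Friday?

Day of week of July 9 in each year:
1926: Fri ✓, 1927: Sat, 1928: Mon, 1929: Tue, 1930: Wed, 1931: Thu, 1932: Sat, 1933: Sun, 1934: Mon, 1935: Tue, 1936: Thu, 1937: Fri ✓, 1938: Sat, 1939: Sun, 1940: Tue, 1941: Wed, 1942: Thu, 1943: Fri ✓, 1944: Sun, 1945: Mon, 1946: Tue, 1947: Wed, 1948: Fri ✓, 1949: Sat, 1950: Sun, 1951: Mon, 1952: Wed, 1953: Thu, 1954: Fri ✓
Fridays: 1926, 1937, 1943, 1948, 1954.

5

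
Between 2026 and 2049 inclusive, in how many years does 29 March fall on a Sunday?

4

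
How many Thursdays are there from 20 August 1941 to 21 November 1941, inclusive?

14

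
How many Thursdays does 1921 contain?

52

Jan 1, 1921 is a Saturday.
That's 365 days from start to end, counting both.
365 = 7 × 52 + 1, so there are 52 full weeks plus 1 extra day.
Each full week contributes one Thursday: 52 so far.
The 1 extra day is Saturday — none qualify.
Total: 52 + 0 = 52.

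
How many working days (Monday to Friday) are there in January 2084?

21 weekdays

January 1, 2084 is a Saturday.
From January 1, 2084 to January 31, 2084 is 31 days inclusive.
31 = 7 × 4 + 3, so there are 4 full weeks plus 3 extra days.
Each full week contributes 5 weekdays (Mon–Fri): 4 × 5 = 20.
The 3 extra days are Sat, Sun, Mon — 1 of them qualifies.
Total: 20 + 1 = 21.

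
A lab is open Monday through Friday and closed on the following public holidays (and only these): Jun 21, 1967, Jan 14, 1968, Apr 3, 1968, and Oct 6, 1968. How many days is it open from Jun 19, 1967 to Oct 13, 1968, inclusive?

Jun 19, 1967 is a Monday.
The range spans 483 days (inclusive of both endpoints).
483 = 7 × 69, so the span is exactly 69 full weeks.
Each full week contributes 5 weekdays (Mon–Fri): 69 × 5 = 345.
Holidays: Jun 21, 1967 (Wed); Jan 14, 1968 (Sun); Apr 3, 1968 (Wed); Oct 6, 1968 (Sun).
2 of the 4 holidays fall on weekdays; the rest are weekends and were already excluded.
Business days: 345 − 2 = 343.

343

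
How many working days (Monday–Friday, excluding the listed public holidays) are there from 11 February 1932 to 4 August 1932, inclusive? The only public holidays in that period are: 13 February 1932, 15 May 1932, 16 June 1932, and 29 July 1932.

124 working days

11 February 1932 is a Thursday.
From 11 February 1932 to 4 August 1932 is 176 days inclusive.
176 = 7 × 25 + 1, so there are 25 full weeks plus 1 extra day.
Each full week contributes 5 weekdays (Mon–Fri): 25 × 5 = 125.
The 1 extra day is Thu — 1 of them qualifies.
Total: 125 + 1 = 126.
Holidays: 13 February 1932 (Sat); 15 May 1932 (Sun); 16 June 1932 (Thu); 29 July 1932 (Fri).
2 of the 4 holidays fall on weekdays; the rest are weekends and were already excluded.
Business days: 126 − 2 = 124.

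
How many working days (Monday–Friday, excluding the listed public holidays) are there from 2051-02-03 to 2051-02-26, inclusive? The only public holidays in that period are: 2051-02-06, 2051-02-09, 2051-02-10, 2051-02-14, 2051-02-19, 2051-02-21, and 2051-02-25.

11

2051-02-03 is a Friday.
That's 24 days from start to end, counting both.
24 = 7 × 3 + 3, so there are 3 full weeks plus 3 extra days.
Each full week contributes 5 weekdays (Mon–Fri): 3 × 5 = 15.
The 3 extra days are Friday, Saturday, Sunday — 1 of them qualifies.
Total: 15 + 1 = 16.
Holidays: 2051-02-06 (Mon); 2051-02-09 (Thu); 2051-02-10 (Fri); 2051-02-14 (Tue); 2051-02-19 (Sun); 2051-02-21 (Tue); 2051-02-25 (Sat).
5 of the 7 holidays fall on weekdays; the rest are weekends and were already excluded.
Business days: 16 − 5 = 11.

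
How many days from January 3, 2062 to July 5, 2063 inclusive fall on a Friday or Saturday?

156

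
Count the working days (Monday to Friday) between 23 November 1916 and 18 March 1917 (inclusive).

23 November 1916 is a Thursday.
From 23 November 1916 to 18 March 1917 is 116 days inclusive.
116 = 7 × 16 + 4, so there are 16 full weeks plus 4 extra days.
Each full week contributes 5 weekdays (Mon–Fri): 16 × 5 = 80.
The 4 extra days are Thursday, Friday, Saturday, Sunday — 2 of them qualify.
Total: 80 + 2 = 82.

82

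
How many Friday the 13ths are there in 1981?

3

The 13th falls on a Friday when the month's 13th has weekday Fri.
Jan 13 is Tue; Feb 13 is Fri ✓; Mar 13 is Fri ✓; Apr 13 is Mon; May 13 is Wed; Jun 13 is Sat; Jul 13 is Mon; Aug 13 is Thu; Sep 13 is Sun; Oct 13 is Tue; Nov 13 is Fri ✓; Dec 13 is Sun.
Friday the 13ths: Feb, Mar, Nov.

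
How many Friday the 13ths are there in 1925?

3

The 13th falls on a Friday when the month's 13th has weekday Fri.
Jan 13 is Tue; Feb 13 is Fri ✓; Mar 13 is Fri ✓; Apr 13 is Mon; May 13 is Wed; Jun 13 is Sat; Jul 13 is Mon; Aug 13 is Thu; Sep 13 is Sun; Oct 13 is Tue; Nov 13 is Fri ✓; Dec 13 is Sun.
Friday the 13ths: Feb, Mar, Nov.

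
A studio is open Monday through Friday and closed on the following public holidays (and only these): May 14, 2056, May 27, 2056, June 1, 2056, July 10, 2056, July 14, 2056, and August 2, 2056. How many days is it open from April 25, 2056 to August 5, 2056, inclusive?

70

April 25, 2056 is a Tuesday.
From April 25, 2056 to August 5, 2056 is 103 days inclusive.
103 = 7 × 14 + 5, so there are 14 full weeks plus 5 extra days.
Each full week contributes 5 weekdays (Mon–Fri): 14 × 5 = 70.
The 5 extra days are Tuesday, Wednesday, Thursday, Friday, Saturday — 4 of them qualify.
Total: 70 + 4 = 74.
Holidays: May 14, 2056 (Sun); May 27, 2056 (Sat); June 1, 2056 (Thu); July 10, 2056 (Mon); July 14, 2056 (Fri); August 2, 2056 (Wed).
4 of the 6 holidays fall on weekdays; the rest are weekends and were already excluded.
Business days: 74 − 4 = 70.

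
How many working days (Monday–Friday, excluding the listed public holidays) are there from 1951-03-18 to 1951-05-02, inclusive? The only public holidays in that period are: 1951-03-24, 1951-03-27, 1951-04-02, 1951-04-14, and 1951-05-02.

1951-03-18 is a Sunday.
From 1951-03-18 to 1951-05-02 is 46 days inclusive.
46 = 7 × 6 + 4, so there are 6 full weeks plus 4 extra days.
Each full week contributes 5 weekdays (Mon–Fri): 6 × 5 = 30.
The 4 extra days are Sunday, Monday, Tuesday, Wednesday — 3 of them qualify.
Total: 30 + 3 = 33.
Holidays: 1951-03-24 (Sat); 1951-03-27 (Tue); 1951-04-02 (Mon); 1951-04-14 (Sat); 1951-05-02 (Wed).
3 of the 5 holidays fall on weekdays; the rest are weekends and were already excluded.
Business days: 33 − 3 = 30.

30 working days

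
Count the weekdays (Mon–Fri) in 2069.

January 1, 2069 is a Tuesday.
The range spans 365 days (inclusive of both endpoints).
365 = 7 × 52 + 1, so there are 52 full weeks plus 1 extra day.
Each full week contributes 5 weekdays (Mon–Fri): 52 × 5 = 260.
The 1 extra day is Tue — 1 of them qualifies.
Total: 260 + 1 = 261.

261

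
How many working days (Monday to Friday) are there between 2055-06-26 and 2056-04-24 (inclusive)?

216 weekdays

2055-06-26 is a Saturday.
From 2055-06-26 to 2056-04-24 is 304 days inclusive.
304 = 7 × 43 + 3, so there are 43 full weeks plus 3 extra days.
Each full week contributes 5 weekdays (Mon–Fri): 43 × 5 = 215.
The 3 extra days are Saturday, Sunday, Monday — 1 of them qualifies.
Total: 215 + 1 = 216.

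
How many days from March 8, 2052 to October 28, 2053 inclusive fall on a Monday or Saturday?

172

March 8, 2052 is a Friday.
The range spans 600 days (inclusive of both endpoints).
600 = 7 × 85 + 5, so there are 85 full weeks plus 5 extra days.
Each full week contributes 2 days from the set (Mon, Sat): 85 × 2 = 170.
The 5 extra days are Friday, Saturday, Sunday, Monday, Tuesday — 2 of them qualify.
Total: 170 + 2 = 172.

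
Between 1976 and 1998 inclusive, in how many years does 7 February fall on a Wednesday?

3

Day of week of February 7 in each year:
1976: Sat, 1977: Mon, 1978: Tue, 1979: Wed ✓, 1980: Thu, 1981: Sat, 1982: Sun, 1983: Mon, 1984: Tue, 1985: Thu, 1986: Fri, 1987: Sat, 1988: Sun, 1989: Tue, 1990: Wed ✓, 1991: Thu, 1992: Fri, 1993: Sun, 1994: Mon, 1995: Tue, 1996: Wed ✓, 1997: Fri, 1998: Sat
Wednesdays: 1979, 1990, 1996.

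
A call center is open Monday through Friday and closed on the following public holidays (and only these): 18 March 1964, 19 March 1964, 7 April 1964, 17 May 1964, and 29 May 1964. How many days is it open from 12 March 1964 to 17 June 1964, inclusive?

12 March 1964 is a Thursday.
That's 98 days from start to end, counting both.
98 = 7 × 14, so the span is exactly 14 full weeks.
Each full week contributes 5 weekdays (Mon–Fri): 14 × 5 = 70.
Total: 70.
Holidays: 18 March 1964 (Wed); 19 March 1964 (Thu); 7 April 1964 (Tue); 17 May 1964 (Sun); 29 May 1964 (Fri).
4 of the 5 holidays fall on weekdays; the rest are weekends and were already excluded.
Business days: 70 − 4 = 66.

66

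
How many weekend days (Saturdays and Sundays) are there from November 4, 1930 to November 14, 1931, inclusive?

107

November 4, 1930 is a Tuesday.
That's 376 days from start to end, counting both.
376 = 7 × 53 + 5, so there are 53 full weeks plus 5 extra days.
Each full week contributes 2 weekend days (Sat, Sun): 53 × 2 = 106.
The 5 extra days are Tuesday, Wednesday, Thursday, Friday, Saturday — 1 of them qualifies.
Total: 106 + 1 = 107.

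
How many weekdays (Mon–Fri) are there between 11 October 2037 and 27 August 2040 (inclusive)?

751

11 October 2037 is a Sunday.
From 11 October 2037 to 27 August 2040 is 1052 days inclusive.
1052 = 7 × 150 + 2, so there are 150 full weeks plus 2 extra days.
Each full week contributes 5 weekdays (Mon–Fri): 150 × 5 = 750.
The 2 extra days are Sun, Mon — 1 of them qualifies.
Total: 750 + 1 = 751.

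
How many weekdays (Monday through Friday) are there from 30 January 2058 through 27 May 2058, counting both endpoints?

84

30 January 2058 is a Wednesday.
From 30 January 2058 to 27 May 2058 is 118 days inclusive.
118 = 7 × 16 + 6, so there are 16 full weeks plus 6 extra days.
Each full week contributes 5 weekdays (Mon–Fri): 16 × 5 = 80.
The 6 extra days are Wednesday, Thursday, Friday, Saturday, Sunday, Monday — 4 of them qualify.
Total: 80 + 4 = 84.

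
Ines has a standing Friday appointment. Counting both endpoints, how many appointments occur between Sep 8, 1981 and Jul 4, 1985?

199

Sep 8, 1981 is a Tuesday.
That's 1396 days from start to end, counting both.
1396 = 7 × 199 + 3, so there are 199 full weeks plus 3 extra days.
Each full week contributes one Friday: 199 so far.
The 3 extra days are Tuesday, Wednesday, Thursday — none qualify.
Total: 199 + 0 = 199.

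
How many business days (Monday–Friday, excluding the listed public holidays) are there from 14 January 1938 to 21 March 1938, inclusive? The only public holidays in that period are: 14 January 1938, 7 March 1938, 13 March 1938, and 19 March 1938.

45

14 January 1938 is a Friday.
From 14 January 1938 to 21 March 1938 is 67 days inclusive.
67 = 7 × 9 + 4, so there are 9 full weeks plus 4 extra days.
Each full week contributes 5 weekdays (Mon–Fri): 9 × 5 = 45.
The 4 extra days are Fri, Sat, Sun, Mon — 2 of them qualify.
Total: 45 + 2 = 47.
Holidays: 14 January 1938 (Fri); 7 March 1938 (Mon); 13 March 1938 (Sun); 19 March 1938 (Sat).
2 of the 4 holidays fall on weekdays; the rest are weekends and were already excluded.
Business days: 47 − 2 = 45.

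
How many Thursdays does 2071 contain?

January 1, 2071 is a Thursday.
The range spans 365 days (inclusive of both endpoints).
365 = 7 × 52 + 1, so there are 52 full weeks plus 1 extra day.
Each full week contributes one Thursday: 52 so far.
The 1 extra day is Thursday — 1 of them qualifies.
Total: 52 + 1 = 53.

53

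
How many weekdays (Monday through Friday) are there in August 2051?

23 weekdays

2051-08-01 is a Tuesday.
That's 31 days from start to end, counting both.
31 = 7 × 4 + 3, so there are 4 full weeks plus 3 extra days.
Each full week contributes 5 weekdays (Mon–Fri): 4 × 5 = 20.
The 3 extra days are Tuesday, Wednesday, Thursday — 3 of them qualify.
Total: 20 + 3 = 23.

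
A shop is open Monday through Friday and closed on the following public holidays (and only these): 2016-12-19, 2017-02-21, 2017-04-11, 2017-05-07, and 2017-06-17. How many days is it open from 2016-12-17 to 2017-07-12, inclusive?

2016-12-17 is a Saturday.
From 2016-12-17 to 2017-07-12 is 208 days inclusive.
208 = 7 × 29 + 5, so there are 29 full weeks plus 5 extra days.
Each full week contributes 5 weekdays (Mon–Fri): 29 × 5 = 145.
The 5 extra days are Sat, Sun, Mon, Tue, Wed — 3 of them qualify.
Total: 145 + 3 = 148.
Holidays: 2016-12-19 (Mon); 2017-02-21 (Tue); 2017-04-11 (Tue); 2017-05-07 (Sun); 2017-06-17 (Sat).
3 of the 5 holidays fall on weekdays; the rest are weekends and were already excluded.
Business days: 148 − 3 = 145.

145 working days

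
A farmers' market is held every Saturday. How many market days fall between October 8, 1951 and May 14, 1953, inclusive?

83

October 8, 1951 is a Monday.
That's 585 days from start to end, counting both.
585 = 7 × 83 + 4, so there are 83 full weeks plus 4 extra days.
Each full week contributes one Saturday: 83 so far.
The 4 extra days are Mon, Tue, Wed, Thu — none qualify.
Total: 83 + 0 = 83.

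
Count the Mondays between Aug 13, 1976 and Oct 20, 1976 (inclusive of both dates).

Aug 13, 1976 is a Friday.
That's 69 days from start to end, counting both.
69 = 7 × 9 + 6, so there are 9 full weeks plus 6 extra days.
Each full week contributes one Monday: 9 so far.
The 6 extra days are Fri, Sat, Sun, Mon, Tue, Wed — 1 of them qualifies.
Total: 9 + 1 = 10.

10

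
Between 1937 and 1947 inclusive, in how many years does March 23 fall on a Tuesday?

Day of week of March 23 in each year:
1937: Tue ✓, 1938: Wed, 1939: Thu, 1940: Sat, 1941: Sun, 1942: Mon, 1943: Tue ✓, 1944: Thu, 1945: Fri, 1946: Sat, 1947: Sun
Tuesdays: 1937, 1943.

2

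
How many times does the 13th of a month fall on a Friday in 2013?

The 13th falls on a Friday when the month's 13th has weekday Fri.
Jan 13 is Sun; Feb 13 is Wed; Mar 13 is Wed; Apr 13 is Sat; May 13 is Mon; Jun 13 is Thu; Jul 13 is Sat; Aug 13 is Tue; Sep 13 is Fri ✓; Oct 13 is Sun; Nov 13 is Wed; Dec 13 is Fri ✓.
Friday the 13ths: Sep, Dec.

2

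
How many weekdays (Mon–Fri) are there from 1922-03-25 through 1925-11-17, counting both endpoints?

952

1922-03-25 is a Saturday.
The range spans 1334 days (inclusive of both endpoints).
1334 = 7 × 190 + 4, so there are 190 full weeks plus 4 extra days.
Each full week contributes 5 weekdays (Mon–Fri): 190 × 5 = 950.
The 4 extra days are Saturday, Sunday, Monday, Tuesday — 2 of them qualify.
Total: 950 + 2 = 952.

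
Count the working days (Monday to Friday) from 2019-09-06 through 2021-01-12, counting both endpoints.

2019-09-06 is a Friday.
From 2019-09-06 to 2021-01-12 is 495 days inclusive.
495 = 7 × 70 + 5, so there are 70 full weeks plus 5 extra days.
Each full week contributes 5 weekdays (Mon–Fri): 70 × 5 = 350.
The 5 extra days are Friday, Saturday, Sunday, Monday, Tuesday — 3 of them qualify.
Total: 350 + 3 = 353.

353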